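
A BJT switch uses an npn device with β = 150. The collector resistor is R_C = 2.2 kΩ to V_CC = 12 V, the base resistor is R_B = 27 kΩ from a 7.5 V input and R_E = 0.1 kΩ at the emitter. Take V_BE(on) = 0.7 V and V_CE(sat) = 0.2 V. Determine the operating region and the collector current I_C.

saturation; I_C ≈ 5.1 mA

Assume active: I_B = (7.5 − 0.7)/(27 + 151×0.1) = 0.162 mA, I_C = β·I_B = 24.2 mA.
Then V_CE = 12 − 24.2×2.2 − 24.4×0.1 = -43.7 V < 0.2 V — the active assumption fails.
Re-solve with V_CE = 0.2 V. KCL at the emitter: V_E/R_E = (V_BB−0.7−V_E)/R_B + (V_CC−0.2−V_E)/R_C, giving V_E = 0.535 V.
I_C = (V_CC − 0.2 − V_E)/R_C = (11.8 − 0.535)/2.2 = 5.12 mA.
Check: I_B = (6.8 − 0.535)/27 = 0.232 mA, and β·I_B = 34.8 mA > I_C, confirming saturation.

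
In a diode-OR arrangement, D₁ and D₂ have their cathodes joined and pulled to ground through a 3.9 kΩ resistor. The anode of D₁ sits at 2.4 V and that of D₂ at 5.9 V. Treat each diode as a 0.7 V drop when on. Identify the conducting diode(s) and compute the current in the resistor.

Assume both conduct. Then node N would need to be at both 2.4−0.7 = 1.7 V and 5.9−0.7 = 5.2 V, which is impossible.
Assume only D₂ conducts: V_N = 5.9 − 0.7 = 5.2 V, so I_R = 5.2/3.9 = 1.33 mA.
Check D₁: its anode-to-cathode voltage is 2.4 − 5.2 = -2.8 V < 0.7 V, so it is off. The assumption is consistent.

Only D₂ conducts; I_R ≈ 1.3 mA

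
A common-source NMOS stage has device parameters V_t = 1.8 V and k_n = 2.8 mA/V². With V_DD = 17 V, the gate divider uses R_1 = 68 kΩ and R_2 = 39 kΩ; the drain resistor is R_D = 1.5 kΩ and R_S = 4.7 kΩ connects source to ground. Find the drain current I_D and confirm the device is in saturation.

V_G = V_DD·R_2/(R_1+R_2) = 17×39/107 = 6.2 V.
Assume saturation: I_D = (k_n/2)(V_GS − V_t)² with V_GS = V_G − I_D·R_S = 6.2 − 4.7·I_D.
Substituting gives 30.9·I_D² − 58.9·I_D + 27.1 = 0, with roots I_D = 0.777 or 1.13 mA.
The root I_D = 1.13 mA gives V_GS = 0.903 V ≤ V_t, so take I_D = 0.777 mA.
Then V_GS = 2.54 V and V_DS = V_DD − I_D(R_D+R_S) = 17 − 0.777×6.2 = 12.2 V.
Saturation requires V_DS ≥ V_GS − V_t = 0.745 V; 12.2 ≥ 0.745 ✓.

I_D ≈ 0.78 mA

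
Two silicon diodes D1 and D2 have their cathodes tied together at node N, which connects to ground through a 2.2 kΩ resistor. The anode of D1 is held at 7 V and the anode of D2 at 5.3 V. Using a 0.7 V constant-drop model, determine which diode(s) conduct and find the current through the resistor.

Only D1 conducts; I_R ≈ 2.9 mA

Assume both conduct. Then node N would need to be at both 7−0.7 = 6.3 V and 5.3−0.7 = 4.6 V, which is impossible.
Assume only D1 conducts: V_N = 7 − 0.7 = 6.3 V, so I_R = 6.3/2.2 = 2.86 mA.
Check D2: its anode-to-cathode voltage is 5.3 − 6.3 = -1 V < 0.7 V, so it is off. The assumption is consistent.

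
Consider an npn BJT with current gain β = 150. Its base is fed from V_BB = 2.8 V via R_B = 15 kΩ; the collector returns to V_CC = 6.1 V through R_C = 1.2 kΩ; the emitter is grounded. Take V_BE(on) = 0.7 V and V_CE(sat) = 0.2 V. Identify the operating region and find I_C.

saturation; I_C ≈ 4.9 mA

Assume active: I_B = (2.8 − 0.7)/15 = 0.14 mA, giving I_C = β·I_B = 21 mA.
But then V_CE = 6.1 − 21×1.2 = -19.1 V < V_CE(sat) = 0.2 V — impossible in the active region.
So the transistor is saturated. With V_CE = 0.2 V, I_C = (V_CC − 0.2)/R_C = 5.9/1.2 = 4.92 mA.
Check: β·I_B = 21 mA > I_C = 4.92 mA, confirming saturation.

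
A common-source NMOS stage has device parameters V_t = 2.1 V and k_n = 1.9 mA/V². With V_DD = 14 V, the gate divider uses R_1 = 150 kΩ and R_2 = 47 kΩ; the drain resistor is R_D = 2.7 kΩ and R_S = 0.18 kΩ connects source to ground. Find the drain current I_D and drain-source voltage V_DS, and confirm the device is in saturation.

V_G = V_DD·R_2/(R_1+R_2) = 14×47/197 = 3.34 V.
Assume saturation: I_D = (k_n/2)(V_GS − V_t)² with V_GS = V_G − I_D·R_S = 3.34 − 0.18·I_D.
Substituting gives 0.0308·I_D² − 1.42·I_D + 1.46 = 0, with roots I_D = 1.05 or 45.2 mA.
The root I_D = 45.2 mA gives V_GS = -4.8 V ≤ V_t, so take I_D = 1.05 mA.
Then V_GS = 3.15 V and V_DS = V_DD − I_D(R_D+R_S) = 14 − 1.05×2.88 = 11 V.
Saturation requires V_DS ≥ V_GS − V_t = 1.05 V; 11 ≥ 1.05 ✓.

I_D ≈ 1 mA, V_DS ≈ 11 V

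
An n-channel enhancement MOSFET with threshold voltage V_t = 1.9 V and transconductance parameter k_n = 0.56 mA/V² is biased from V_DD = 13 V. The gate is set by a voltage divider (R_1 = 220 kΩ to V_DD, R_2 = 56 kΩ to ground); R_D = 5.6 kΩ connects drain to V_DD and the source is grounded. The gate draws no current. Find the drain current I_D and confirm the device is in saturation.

V_G = V_DD·R_2/(R_1+R_2) = 13×56/276 = 2.64 V. With the source grounded, V_GS = V_G = 2.64 V.
Assume saturation: I_D = (k_n/2)(V_GS − V_t)² = (0.56/2)×(2.64 − 1.9)² = 0.28×0.738² = 0.152 mA.
V_DS = V_DD − I_D·R_D = 13 − 0.152×5.6 = 12.1 V.
Saturation requires V_DS ≥ V_GS − V_t = 0.738 V; 12.1 ≥ 0.738 ✓.

I_D ≈ 0.15 mA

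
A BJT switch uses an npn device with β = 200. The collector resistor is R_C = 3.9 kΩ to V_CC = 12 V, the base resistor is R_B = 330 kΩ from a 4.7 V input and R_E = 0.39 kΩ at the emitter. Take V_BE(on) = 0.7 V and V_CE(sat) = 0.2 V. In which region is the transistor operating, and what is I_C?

Assume active. Base-emitter loop: I_B = (V_BB − V_BE)/(R_B + (β+1)R_E) = (4.7 − 0.7)/(330 + 201×0.39) = 0.00979 mA.
I_C = β·I_B = 200×0.00979 = 1.96 mA.
V_CE = V_CC − I_C·R_C − I_E·R_E = 12 − 1.96×3.9 − 1.97×0.39 = 3.59 V > V_CE(sat), so the active-region assumption holds.

active; I_C ≈ 2 mA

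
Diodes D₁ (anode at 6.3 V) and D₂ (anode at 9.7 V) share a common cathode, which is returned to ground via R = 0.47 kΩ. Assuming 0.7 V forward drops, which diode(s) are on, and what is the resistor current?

Only D₂ conducts; I_R ≈ 19 mA

Assume both conduct. Then node N would need to be at both 6.3−0.7 = 5.6 V and 9.7−0.7 = 9 V, which is impossible.
Assume only D₂ conducts: V_N = 9.7 − 0.7 = 9 V, so I_R = 9/0.47 = 19.1 mA.
Check D₁: its anode-to-cathode voltage is 6.3 − 9 = -2.7 V < 0.7 V, so it is off. The assumption is consistent.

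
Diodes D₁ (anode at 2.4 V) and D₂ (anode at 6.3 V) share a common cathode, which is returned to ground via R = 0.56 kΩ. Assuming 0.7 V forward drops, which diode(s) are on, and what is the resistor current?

Assume both conduct. Then node N would need to be at both 2.4−0.7 = 1.7 V and 6.3−0.7 = 5.6 V, which is impossible.
Assume only D₂ conducts: V_N = 6.3 − 0.7 = 5.6 V, so I_R = 5.6/0.56 = 10 mA.
Check D₁: its anode-to-cathode voltage is 2.4 − 5.6 = -3.2 V < 0.7 V, so it is off. The assumption is consistent.

Only D₂ conducts; I_R ≈ 10 mA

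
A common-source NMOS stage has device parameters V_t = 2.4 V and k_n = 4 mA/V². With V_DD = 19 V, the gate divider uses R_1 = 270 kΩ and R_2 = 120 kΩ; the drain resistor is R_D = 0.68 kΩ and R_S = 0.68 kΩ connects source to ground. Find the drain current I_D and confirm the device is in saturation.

I_D ≈ 3.2 mA

V_G = V_DD·R_2/(R_1+R_2) = 19×120/390 = 5.85 V.
Assume saturation: I_D = (k_n/2)(V_GS − V_t)² with V_GS = V_G − I_D·R_S = 5.85 − 0.68·I_D.
Substituting gives 0.925·I_D² − 10.4·I_D + 23.8 = 0, with roots I_D = 3.21 or 8.01 mA.
The root I_D = 8.01 mA gives V_GS = 0.399 V ≤ V_t, so take I_D = 3.21 mA.
Then V_GS = 3.67 V and V_DS = V_DD − I_D(R_D+R_S) = 19 − 3.21×1.36 = 14.6 V.
Saturation requires V_DS ≥ V_GS − V_t = 1.27 V; 14.6 ≥ 1.27 ✓.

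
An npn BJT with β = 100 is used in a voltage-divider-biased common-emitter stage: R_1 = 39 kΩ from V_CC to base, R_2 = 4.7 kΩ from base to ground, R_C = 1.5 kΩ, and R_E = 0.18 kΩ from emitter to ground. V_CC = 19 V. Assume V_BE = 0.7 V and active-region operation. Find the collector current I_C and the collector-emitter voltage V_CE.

I_C ≈ 6 mA, V_CE ≈ 8.9 V

Thevenize the base divider: V_Th = V_CC·R_2/(R_1+R_2) = 19×4.7/43.7 = 2.04 V, R_Th = R_1‖R_2 = 4.19 kΩ.
Base-emitter loop: V_Th = I_B·R_Th + V_BE + (β+1)I_B·R_E, so I_B = (2.04 − 0.7) / (4.19 + 101×0.18) = 0.06 mA.
I_C = β·I_B = 100×0.06 = 6 mA, and I_E = (β+1)I_B = 6.06 mA.
V_CE = V_CC − I_C·R_C − I_E·R_E = 19 − 6×1.5 − 6.06×0.18 = 8.9 V.
V_CE = 8.9 V > 0.2 V confirms active-region operation.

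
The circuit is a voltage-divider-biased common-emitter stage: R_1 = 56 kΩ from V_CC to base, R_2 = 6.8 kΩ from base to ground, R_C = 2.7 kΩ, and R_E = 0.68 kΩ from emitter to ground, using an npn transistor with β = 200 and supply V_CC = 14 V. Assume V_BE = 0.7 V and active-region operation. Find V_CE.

V_CE ≈ 10 V

Thevenize the base divider: V_Th = V_CC·R_2/(R_1+R_2) = 14×6.8/62.8 = 1.52 V, R_Th = R_1‖R_2 = 6.06 kΩ.
Base-emitter loop: V_Th = I_B·R_Th + V_BE + (β+1)I_B·R_E, so I_B = (1.52 − 0.7) / (6.06 + 201×0.68) = 0.00572 mA.
I_C = β·I_B = 200×0.00572 = 1.14 mA, and I_E = (β+1)I_B = 1.15 mA.
V_CE = V_CC − I_C·R_C − I_E·R_E = 14 − 1.14×2.7 − 1.15×0.68 = 10.1 V.
V_CE = 10.1 V > 0.2 V confirms active-region operation.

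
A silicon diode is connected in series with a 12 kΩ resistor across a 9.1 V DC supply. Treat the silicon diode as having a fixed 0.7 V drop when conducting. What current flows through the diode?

KVL around the loop: 9.1 = V_D + I·R = 0.7 + I × 12 kΩ.
So I = (9.1 − 0.7) / 12 kΩ = 8.4 / 12 = 0.7 mA.

I ≈ 0.7 mA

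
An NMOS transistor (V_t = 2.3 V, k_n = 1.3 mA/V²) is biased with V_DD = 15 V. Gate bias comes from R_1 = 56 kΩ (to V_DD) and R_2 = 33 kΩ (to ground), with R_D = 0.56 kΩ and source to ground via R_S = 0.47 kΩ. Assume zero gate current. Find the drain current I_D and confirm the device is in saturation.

I_D ≈ 2.6 mA

V_G = V_DD·R_2/(R_1+R_2) = 15×33/89 = 5.56 V.
Assume saturation: I_D = (k_n/2)(V_GS − V_t)² with V_GS = V_G − I_D·R_S = 5.56 − 0.47·I_D.
Substituting gives 0.144·I_D² − 2.99·I_D + 6.92 = 0, with roots I_D = 2.65 or 18.2 mA.
The root I_D = 18.2 mA gives V_GS = -2.99 V ≤ V_t, so take I_D = 2.65 mA.
Then V_GS = 4.32 V and V_DS = V_DD − I_D(R_D+R_S) = 15 − 2.65×1.03 = 12.3 V.
Saturation requires V_DS ≥ V_GS − V_t = 2.02 V; 12.3 ≥ 2.02 ✓.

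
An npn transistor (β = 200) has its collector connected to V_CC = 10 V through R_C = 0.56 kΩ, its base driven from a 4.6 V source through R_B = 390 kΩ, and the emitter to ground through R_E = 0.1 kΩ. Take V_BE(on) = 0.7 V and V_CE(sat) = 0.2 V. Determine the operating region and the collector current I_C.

active; I_C ≈ 1.9 mA

Assume active. Base-emitter loop: I_B = (V_BB − V_BE)/(R_B + (β+1)R_E) = (4.6 − 0.7)/(390 + 201×0.1) = 0.00951 mA.
I_C = β·I_B = 200×0.00951 = 1.9 mA.
V_CE = V_CC − I_C·R_C − I_E·R_E = 10 − 1.9×0.56 − 1.91×0.1 = 8.74 V > V_CE(sat), so the active-region assumption holds.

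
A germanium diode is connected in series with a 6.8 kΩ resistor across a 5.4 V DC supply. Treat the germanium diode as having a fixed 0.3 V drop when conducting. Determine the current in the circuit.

KVL around the loop: 5.4 = V_D + I·R = 0.3 + I × 6.8 kΩ.
So I = (5.4 − 0.3) / 6.8 kΩ = 5.1 / 6.8 = 0.75 mA.

I ≈ 0.75 mA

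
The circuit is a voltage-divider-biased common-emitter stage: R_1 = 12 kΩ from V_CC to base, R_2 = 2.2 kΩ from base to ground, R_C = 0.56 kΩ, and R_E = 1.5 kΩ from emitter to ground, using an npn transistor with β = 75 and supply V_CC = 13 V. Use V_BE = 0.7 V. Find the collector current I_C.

I_C ≈ 0.85 mA

Thevenize the base divider: V_Th = V_CC·R_2/(R_1+R_2) = 13×2.2/14.2 = 2.01 V, R_Th = R_1‖R_2 = 1.86 kΩ.
Base-emitter loop: V_Th = I_B·R_Th + V_BE + (β+1)I_B·R_E, so I_B = (2.01 − 0.7) / (1.86 + 76×1.5) = 0.0113 mA.
I_C = β·I_B = 75×0.0113 = 0.851 mA, and I_E = (β+1)I_B = 0.862 mA.
V_CE = V_CC − I_C·R_C − I_E·R_E = 13 − 0.851×0.56 − 0.862×1.5 = 11.2 V.
V_CE = 11.2 V > 0.2 V confirms active-region operation.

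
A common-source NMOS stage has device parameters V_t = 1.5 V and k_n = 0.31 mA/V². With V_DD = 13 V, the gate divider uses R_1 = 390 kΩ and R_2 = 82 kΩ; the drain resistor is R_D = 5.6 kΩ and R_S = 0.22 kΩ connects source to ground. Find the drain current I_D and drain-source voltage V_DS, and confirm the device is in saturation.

I_D ≈ 0.085 mA, V_DS ≈ 13 V

V_G = V_DD·R_2/(R_1+R_2) = 13×82/472 = 2.26 V.
Assume saturation: I_D = (k_n/2)(V_GS − V_t)² with V_GS = V_G − I_D·R_S = 2.26 − 0.22·I_D.
Substituting gives 0.0075·I_D² − 1.05·I_D + 0.0892 = 0, with roots I_D = 0.0848 or 140 mA.
The root I_D = 140 mA gives V_GS = -28.6 V ≤ V_t, so take I_D = 0.0848 mA.
Then V_GS = 2.24 V and V_DS = V_DD − I_D(R_D+R_S) = 13 − 0.0848×5.82 = 12.5 V.
Saturation requires V_DS ≥ V_GS − V_t = 0.74 V; 12.5 ≥ 0.74 ✓.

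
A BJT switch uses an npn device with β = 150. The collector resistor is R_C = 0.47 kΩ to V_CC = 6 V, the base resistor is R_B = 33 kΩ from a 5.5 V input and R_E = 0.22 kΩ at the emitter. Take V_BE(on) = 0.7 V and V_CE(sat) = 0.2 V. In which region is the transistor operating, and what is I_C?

Assume active: I_B = (5.5 − 0.7)/(33 + 151×0.22) = 0.0725 mA, I_C = β·I_B = 10.9 mA.
Then V_CE = 6 − 10.9×0.47 − 10.9×0.22 = -1.52 V < 0.2 V — the active assumption fails.
Re-solve with V_CE = 0.2 V. KCL at the emitter: V_E/R_E = (V_BB−0.7−V_E)/R_B + (V_CC−0.2−V_E)/R_C, giving V_E = 1.86 V.
I_C = (V_CC − 0.2 − V_E)/R_C = (5.8 − 1.86)/0.47 = 8.38 mA.
Check: I_B = (4.8 − 1.86)/33 = 0.089 mA, and β·I_B = 13.4 mA > I_C, confirming saturation.

saturation; I_C ≈ 8.4 mA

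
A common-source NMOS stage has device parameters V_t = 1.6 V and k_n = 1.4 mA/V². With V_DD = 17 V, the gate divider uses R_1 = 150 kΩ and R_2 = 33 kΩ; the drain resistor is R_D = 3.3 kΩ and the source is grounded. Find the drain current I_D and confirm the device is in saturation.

V_G = V_DD·R_2/(R_1+R_2) = 17×33/183 = 3.07 V. With the source grounded, V_GS = V_G = 3.07 V.
Assume saturation: I_D = (k_n/2)(V_GS − V_t)² = (1.4/2)×(3.07 − 1.6)² = 0.7×1.47² = 1.5 mA.
V_DS = V_DD − I_D·R_D = 17 − 1.5×3.3 = 12 V.
Saturation requires V_DS ≥ V_GS − V_t = 1.47 V; 12 ≥ 1.47 ✓.

I_D ≈ 1.5 mA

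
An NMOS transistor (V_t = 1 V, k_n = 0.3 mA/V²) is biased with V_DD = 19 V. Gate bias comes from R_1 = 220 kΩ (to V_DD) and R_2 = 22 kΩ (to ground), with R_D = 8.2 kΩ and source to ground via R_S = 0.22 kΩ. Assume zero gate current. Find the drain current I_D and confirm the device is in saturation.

V_G = V_DD·R_2/(R_1+R_2) = 19×22/242 = 1.73 V.
Assume saturation: I_D = (k_n/2)(V_GS − V_t)² with V_GS = V_G − I_D·R_S = 1.73 − 0.22·I_D.
Substituting gives 0.00726·I_D² − 1.05·I_D + 0.0793 = 0, with roots I_D = 0.0757 or 144 mA.
The root I_D = 144 mA gives V_GS = -30 V ≤ V_t, so take I_D = 0.0757 mA.
Then V_GS = 1.71 V and V_DS = V_DD − I_D(R_D+R_S) = 19 − 0.0757×8.42 = 18.4 V.
Saturation requires V_DS ≥ V_GS − V_t = 0.711 V; 18.4 ≥ 0.711 ✓.

I_D ≈ 0.076 mA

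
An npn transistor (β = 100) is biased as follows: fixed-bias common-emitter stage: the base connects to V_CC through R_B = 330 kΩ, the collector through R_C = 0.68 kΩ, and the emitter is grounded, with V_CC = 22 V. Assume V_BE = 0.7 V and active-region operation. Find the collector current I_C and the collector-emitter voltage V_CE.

Base loop: V_CC = I_B·R_B + V_BE, so I_B = (22 − 0.7)/330 kΩ = 0.0645 mA.
In the active region I_C = β·I_B = 100 × 0.0645 = 6.45 mA.
Collector loop: V_CE = V_CC − I_C·R_C = 22 − 6.45×0.68 = 17.6 V.
Since V_CE = 17.6 V > V_CE(sat) ≈ 0.2 V, the transistor is in the active region as assumed.

I_C ≈ 6.5 mA, V_CE ≈ 18 V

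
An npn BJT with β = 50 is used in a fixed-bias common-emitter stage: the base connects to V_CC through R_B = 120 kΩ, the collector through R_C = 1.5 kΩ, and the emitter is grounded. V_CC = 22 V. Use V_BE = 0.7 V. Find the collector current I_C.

I_C ≈ 8.9 mA

Base loop: V_CC = I_B·R_B + V_BE, so I_B = (22 − 0.7)/120 kΩ = 0.178 mA.
In the active region I_C = β·I_B = 50 × 0.178 = 8.88 mA.
Collector loop: V_CE = V_CC − I_C·R_C = 22 − 8.88×1.5 = 8.69 V.
Since V_CE = 8.69 V > V_CE(sat) ≈ 0.2 V, the transistor is in the active region as assumed.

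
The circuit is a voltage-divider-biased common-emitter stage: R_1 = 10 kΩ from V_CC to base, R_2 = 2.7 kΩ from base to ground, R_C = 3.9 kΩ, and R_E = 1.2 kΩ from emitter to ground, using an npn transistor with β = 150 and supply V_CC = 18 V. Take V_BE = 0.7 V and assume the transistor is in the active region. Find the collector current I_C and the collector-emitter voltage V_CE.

Thevenize the base divider: V_Th = V_CC·R_2/(R_1+R_2) = 18×2.7/12.7 = 3.83 V, R_Th = R_1‖R_2 = 2.13 kΩ.
Base-emitter loop: V_Th = I_B·R_Th + V_BE + (β+1)I_B·R_E, so I_B = (3.83 − 0.7) / (2.13 + 151×1.2) = 0.0171 mA.
I_C = β·I_B = 150×0.0171 = 2.56 mA, and I_E = (β+1)I_B = 2.58 mA.
V_CE = V_CC − I_C·R_C − I_E·R_E = 18 − 2.56×3.9 − 2.58×1.2 = 4.93 V.
V_CE = 4.93 V > 0.2 V confirms active-region operation.

I_C ≈ 2.6 mA, V_CE ≈ 4.9 V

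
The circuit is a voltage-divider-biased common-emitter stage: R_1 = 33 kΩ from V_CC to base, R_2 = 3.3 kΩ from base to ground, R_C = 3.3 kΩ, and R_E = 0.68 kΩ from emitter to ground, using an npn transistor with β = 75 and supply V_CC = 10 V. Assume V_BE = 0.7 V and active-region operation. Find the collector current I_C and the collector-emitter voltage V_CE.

I_C ≈ 0.29 mA, V_CE ≈ 8.9 V

Thevenize the base divider: V_Th = V_CC·R_2/(R_1+R_2) = 10×3.3/36.3 = 0.909 V, R_Th = R_1‖R_2 = 3 kΩ.
Base-emitter loop: V_Th = I_B·R_Th + V_BE + (β+1)I_B·R_E, so I_B = (0.909 − 0.7) / (3 + 76×0.68) = 0.00382 mA.
I_C = β·I_B = 75×0.00382 = 0.287 mA, and I_E = (β+1)I_B = 0.291 mA.
V_CE = V_CC − I_C·R_C − I_E·R_E = 10 − 0.287×3.3 − 0.291×0.68 = 8.86 V.
V_CE = 8.86 V > 0.2 V confirms active-region operation.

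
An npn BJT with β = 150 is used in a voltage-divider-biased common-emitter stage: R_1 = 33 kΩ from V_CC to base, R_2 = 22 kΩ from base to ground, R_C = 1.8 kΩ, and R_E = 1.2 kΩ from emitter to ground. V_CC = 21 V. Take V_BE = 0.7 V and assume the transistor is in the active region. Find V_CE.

Thevenize the base divider: V_Th = V_CC·R_2/(R_1+R_2) = 21×22/55 = 8.4 V, R_Th = R_1‖R_2 = 13.2 kΩ.
Base-emitter loop: V_Th = I_B·R_Th + V_BE + (β+1)I_B·R_E, so I_B = (8.4 − 0.7) / (13.2 + 151×1.2) = 0.0396 mA.
I_C = β·I_B = 150×0.0396 = 5.94 mA, and I_E = (β+1)I_B = 5.98 mA.
V_CE = V_CC − I_C·R_C − I_E·R_E = 21 − 5.94×1.8 − 5.98×1.2 = 3.13 V.
V_CE = 3.13 V > 0.2 V confirms active-region operation.

V_CE ≈ 3.1 V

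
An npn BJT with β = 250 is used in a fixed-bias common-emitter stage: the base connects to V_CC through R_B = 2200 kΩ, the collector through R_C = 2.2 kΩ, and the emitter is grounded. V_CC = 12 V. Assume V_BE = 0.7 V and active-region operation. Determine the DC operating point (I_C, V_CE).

I_C ≈ 1.3 mA, V_CE ≈ 9.2 V

Base loop: V_CC = I_B·R_B + V_BE, so I_B = (12 − 0.7)/2200 kΩ = 0.00514 mA.
In the active region I_C = β·I_B = 250 × 0.00514 = 1.28 mA.
Collector loop: V_CE = V_CC − I_C·R_C = 12 − 1.28×2.2 = 9.17 V.
Since V_CE = 9.17 V > V_CE(sat) ≈ 0.2 V, the transistor is in the active region as assumed.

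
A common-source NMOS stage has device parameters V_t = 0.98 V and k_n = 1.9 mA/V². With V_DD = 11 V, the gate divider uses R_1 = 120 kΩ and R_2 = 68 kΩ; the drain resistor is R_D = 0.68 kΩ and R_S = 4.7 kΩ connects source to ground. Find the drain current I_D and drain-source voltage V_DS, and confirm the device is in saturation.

I_D ≈ 0.49 mA, V_DS ≈ 8.4 V

V_G = V_DD·R_2/(R_1+R_2) = 11×68/188 = 3.98 V.
Assume saturation: I_D = (k_n/2)(V_GS − V_t)² with V_GS = V_G − I_D·R_S = 3.98 − 4.7·I_D.
Substituting gives 21·I_D² − 27.8·I_D + 8.54 = 0, with roots I_D = 0.486 or 0.838 mA.
The root I_D = 0.838 mA gives V_GS = 0.0409 V ≤ V_t, so take I_D = 0.486 mA.
Then V_GS = 1.7 V and V_DS = V_DD − I_D(R_D+R_S) = 11 − 0.486×5.38 = 8.39 V.
Saturation requires V_DS ≥ V_GS − V_t = 0.715 V; 8.39 ≥ 0.715 ✓.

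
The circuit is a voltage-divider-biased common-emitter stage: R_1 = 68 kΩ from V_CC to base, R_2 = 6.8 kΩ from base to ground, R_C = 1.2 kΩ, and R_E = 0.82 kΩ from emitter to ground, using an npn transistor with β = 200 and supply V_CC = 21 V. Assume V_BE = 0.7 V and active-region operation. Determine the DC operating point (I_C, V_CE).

Thevenize the base divider: V_Th = V_CC·R_2/(R_1+R_2) = 21×6.8/74.8 = 1.91 V, R_Th = R_1‖R_2 = 6.18 kΩ.
Base-emitter loop: V_Th = I_B·R_Th + V_BE + (β+1)I_B·R_E, so I_B = (1.91 − 0.7) / (6.18 + 201×0.82) = 0.00707 mA.
I_C = β·I_B = 200×0.00707 = 1.41 mA, and I_E = (β+1)I_B = 1.42 mA.
V_CE = V_CC − I_C·R_C − I_E·R_E = 21 − 1.41×1.2 − 1.42×0.82 = 18.1 V.
V_CE = 18.1 V > 0.2 V confirms active-region operation.

I_C ≈ 1.4 mA, V_CE ≈ 18 V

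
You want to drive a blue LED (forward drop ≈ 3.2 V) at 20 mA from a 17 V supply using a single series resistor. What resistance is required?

R ≈ 0.69 kΩ

The resistor drops V_S − V_D = 17 − 3.2 = 13.8 V at 20 mA.
R = 13.8 V / 20 mA = 0.69 kΩ.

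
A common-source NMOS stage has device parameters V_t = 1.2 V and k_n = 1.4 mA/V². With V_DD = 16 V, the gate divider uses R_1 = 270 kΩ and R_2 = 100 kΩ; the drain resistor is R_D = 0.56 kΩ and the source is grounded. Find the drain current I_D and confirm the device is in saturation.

V_G = V_DD·R_2/(R_1+R_2) = 16×100/370 = 4.32 V. With the source grounded, V_GS = V_G = 4.32 V.
Assume saturation: I_D = (k_n/2)(V_GS − V_t)² = (1.4/2)×(4.32 − 1.2)² = 0.7×3.12² = 6.83 mA.
V_DS = V_DD − I_D·R_D = 16 − 6.83×0.56 = 12.2 V.
Saturation requires V_DS ≥ V_GS − V_t = 3.12 V; 12.2 ≥ 3.12 ✓.

I_D ≈ 6.8 mA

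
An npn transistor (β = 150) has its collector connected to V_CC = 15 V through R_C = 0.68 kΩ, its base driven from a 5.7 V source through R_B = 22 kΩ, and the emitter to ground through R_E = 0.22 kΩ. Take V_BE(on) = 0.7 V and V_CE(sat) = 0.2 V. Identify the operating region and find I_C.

active; I_C ≈ 14 mA

Assume active. Base-emitter loop: I_B = (V_BB − V_BE)/(R_B + (β+1)R_E) = (5.7 − 0.7)/(22 + 151×0.22) = 0.0905 mA.
I_C = β·I_B = 150×0.0905 = 13.6 mA.
V_CE = V_CC − I_C·R_C − I_E·R_E = 15 − 13.6×0.68 − 13.7×0.22 = 2.76 V > V_CE(sat), so the active-region assumption holds.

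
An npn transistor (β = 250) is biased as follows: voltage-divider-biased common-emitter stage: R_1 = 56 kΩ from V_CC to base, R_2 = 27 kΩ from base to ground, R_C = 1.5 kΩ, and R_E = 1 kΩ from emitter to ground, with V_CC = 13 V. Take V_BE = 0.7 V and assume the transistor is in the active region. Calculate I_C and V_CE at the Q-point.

Thevenize the base divider: V_Th = V_CC·R_2/(R_1+R_2) = 13×27/83 = 4.23 V, R_Th = R_1‖R_2 = 18.2 kΩ.
Base-emitter loop: V_Th = I_B·R_Th + V_BE + (β+1)I_B·R_E, so I_B = (4.23 − 0.7) / (18.2 + 251×1) = 0.0131 mA.
I_C = β·I_B = 250×0.0131 = 3.28 mA, and I_E = (β+1)I_B = 3.29 mA.
V_CE = V_CC − I_C·R_C − I_E·R_E = 13 − 3.28×1.5 − 3.29×1 = 4.79 V.
V_CE = 4.79 V > 0.2 V confirms active-region operation.

I_C ≈ 3.3 mA, V_CE ≈ 4.8 V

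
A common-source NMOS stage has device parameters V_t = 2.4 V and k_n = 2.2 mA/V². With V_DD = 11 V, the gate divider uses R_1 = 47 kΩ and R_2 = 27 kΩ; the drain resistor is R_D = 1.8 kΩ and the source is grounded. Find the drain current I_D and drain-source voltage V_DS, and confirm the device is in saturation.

V_G = V_DD·R_2/(R_1+R_2) = 11×27/74 = 4.01 V. With the source grounded, V_GS = V_G = 4.01 V.
Assume saturation: I_D = (k_n/2)(V_GS − V_t)² = (2.2/2)×(4.01 − 2.4)² = 1.1×1.61² = 2.86 mA.
V_DS = V_DD − I_D·R_D = 11 − 2.86×1.8 = 5.85 V.
Saturation requires V_DS ≥ V_GS − V_t = 1.61 V; 5.85 ≥ 1.61 ✓.

I_D ≈ 2.9 mA, V_DS ≈ 5.8 V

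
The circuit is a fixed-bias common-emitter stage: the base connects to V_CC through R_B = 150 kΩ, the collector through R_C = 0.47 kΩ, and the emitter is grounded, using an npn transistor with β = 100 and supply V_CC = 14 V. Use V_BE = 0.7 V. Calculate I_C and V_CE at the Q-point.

I_C ≈ 8.9 mA, V_CE ≈ 9.8 V

Base loop: V_CC = I_B·R_B + V_BE, so I_B = (14 − 0.7)/150 kΩ = 0.0887 mA.
In the active region I_C = β·I_B = 100 × 0.0887 = 8.87 mA.
Collector loop: V_CE = V_CC − I_C·R_C = 14 − 8.87×0.47 = 9.83 V.
Since V_CE = 9.83 V > V_CE(sat) ≈ 0.2 V, the transistor is in the active region as assumed.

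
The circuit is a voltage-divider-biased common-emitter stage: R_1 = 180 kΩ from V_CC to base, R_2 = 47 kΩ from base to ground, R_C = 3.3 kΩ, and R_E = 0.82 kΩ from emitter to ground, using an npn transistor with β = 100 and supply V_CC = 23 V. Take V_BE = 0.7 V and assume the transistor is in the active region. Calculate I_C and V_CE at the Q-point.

I_C ≈ 3.4 mA, V_CE ≈ 9 V

Thevenize the base divider: V_Th = V_CC·R_2/(R_1+R_2) = 23×47/227 = 4.76 V, R_Th = R_1‖R_2 = 37.3 kΩ.
Base-emitter loop: V_Th = I_B·R_Th + V_BE + (β+1)I_B·R_E, so I_B = (4.76 − 0.7) / (37.3 + 101×0.82) = 0.0338 mA.
I_C = β·I_B = 100×0.0338 = 3.38 mA, and I_E = (β+1)I_B = 3.42 mA.
V_CE = V_CC − I_C·R_C − I_E·R_E = 23 − 3.38×3.3 − 3.42×0.82 = 9.04 V.
V_CE = 9.04 V > 0.2 V confirms active-region operation.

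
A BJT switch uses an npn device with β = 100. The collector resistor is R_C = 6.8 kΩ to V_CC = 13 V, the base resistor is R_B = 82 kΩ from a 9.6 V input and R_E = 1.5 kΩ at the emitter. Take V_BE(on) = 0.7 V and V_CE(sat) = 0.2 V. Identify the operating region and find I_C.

saturation; I_C ≈ 1.5 mA

Assume active: I_B = (9.6 − 0.7)/(82 + 101×1.5) = 0.0381 mA, I_C = β·I_B = 3.81 mA.
Then V_CE = 13 − 3.81×6.8 − 3.85×1.5 = -18.7 V < 0.2 V — the active assumption fails.
Re-solve with V_CE = 0.2 V. KCL at the emitter: V_E/R_E = (V_BB−0.7−V_E)/R_B + (V_CC−0.2−V_E)/R_C, giving V_E = 2.41 V.
I_C = (V_CC − 0.2 − V_E)/R_C = (12.8 − 2.41)/6.8 = 1.53 mA.
Check: I_B = (8.9 − 2.41)/82 = 0.0791 mA, and β·I_B = 7.91 mA > I_C, confirming saturation.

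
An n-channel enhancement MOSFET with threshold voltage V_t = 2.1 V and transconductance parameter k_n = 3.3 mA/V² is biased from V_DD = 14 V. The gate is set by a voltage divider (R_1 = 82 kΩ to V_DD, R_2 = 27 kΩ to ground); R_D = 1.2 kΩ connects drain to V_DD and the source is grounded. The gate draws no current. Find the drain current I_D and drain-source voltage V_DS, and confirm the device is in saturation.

I_D ≈ 3.1 mA, V_DS ≈ 10 V

V_G = V_DD·R_2/(R_1+R_2) = 14×27/109 = 3.47 V. With the source grounded, V_GS = V_G = 3.47 V.
Assume saturation: I_D = (k_n/2)(V_GS − V_t)² = (3.3/2)×(3.47 − 2.1)² = 1.65×1.37² = 3.09 mA.
V_DS = V_DD − I_D·R_D = 14 − 3.09×1.2 = 10.3 V.
Saturation requires V_DS ≥ V_GS − V_t = 1.37 V; 10.3 ≥ 1.37 ✓.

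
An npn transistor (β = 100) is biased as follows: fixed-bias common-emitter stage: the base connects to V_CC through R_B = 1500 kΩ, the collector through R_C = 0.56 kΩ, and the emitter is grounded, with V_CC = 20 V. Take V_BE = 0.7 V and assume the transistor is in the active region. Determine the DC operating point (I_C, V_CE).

I_C ≈ 1.3 mA, V_CE ≈ 19 V

Base loop: V_CC = I_B·R_B + V_BE, so I_B = (20 − 0.7)/1500 kΩ = 0.0129 mA.
In the active region I_C = β·I_B = 100 × 0.0129 = 1.29 mA.
Collector loop: V_CE = V_CC − I_C·R_C = 20 − 1.29×0.56 = 19.3 V.
Since V_CE = 19.3 V > V_CE(sat) ≈ 0.2 V, the transistor is in the active region as assumed.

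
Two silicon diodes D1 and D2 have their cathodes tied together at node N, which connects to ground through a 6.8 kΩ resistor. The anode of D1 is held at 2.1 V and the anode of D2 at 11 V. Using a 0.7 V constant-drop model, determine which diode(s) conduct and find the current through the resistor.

Assume both conduct. Then node N would need to be at both 2.1−0.7 = 1.4 V and 11−0.7 = 10.3 V, which is impossible.
Assume only D2 conducts: V_N = 11 − 0.7 = 10.3 V, so I_R = 10.3/6.8 = 1.51 mA.
Check D1: its anode-to-cathode voltage is 2.1 − 10.3 = -8.2 V < 0.7 V, so it is off. The assumption is consistent.

Only D2 conducts; I_R ≈ 1.5 mA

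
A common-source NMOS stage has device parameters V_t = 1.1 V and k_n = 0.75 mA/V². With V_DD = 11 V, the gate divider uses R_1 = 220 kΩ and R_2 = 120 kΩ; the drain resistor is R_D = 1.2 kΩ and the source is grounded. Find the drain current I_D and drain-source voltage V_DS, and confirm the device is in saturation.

I_D ≈ 2.9 mA, V_DS ≈ 7.5 V

V_G = V_DD·R_2/(R_1+R_2) = 11×120/340 = 3.88 V. With the source grounded, V_GS = V_G = 3.88 V.
Assume saturation: I_D = (k_n/2)(V_GS − V_t)² = (0.75/2)×(3.88 − 1.1)² = 0.375×2.78² = 2.9 mA.
V_DS = V_DD − I_D·R_D = 11 − 2.9×1.2 = 7.52 V.
Saturation requires V_DS ≥ V_GS − V_t = 2.78 V; 7.52 ≥ 2.78 ✓.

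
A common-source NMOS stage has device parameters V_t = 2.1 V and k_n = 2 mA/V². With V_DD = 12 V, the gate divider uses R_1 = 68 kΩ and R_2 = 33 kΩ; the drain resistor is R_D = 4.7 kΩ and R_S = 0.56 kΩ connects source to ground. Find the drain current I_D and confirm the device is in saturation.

V_G = V_DD·R_2/(R_1+R_2) = 12×33/101 = 3.92 V.
Assume saturation: I_D = (k_n/2)(V_GS − V_t)² with V_GS = V_G − I_D·R_S = 3.92 − 0.56·I_D.
Substituting gives 0.314·I_D² − 3.04·I_D + 3.32 = 0, with roots I_D = 1.25 or 8.44 mA.
The root I_D = 8.44 mA gives V_GS = -0.805 V ≤ V_t, so take I_D = 1.25 mA.
Then V_GS = 3.22 V and V_DS = V_DD − I_D(R_D+R_S) = 12 − 1.25×5.26 = 5.41 V.
Saturation requires V_DS ≥ V_GS − V_t = 1.12 V; 5.41 ≥ 1.12 ✓.

I_D ≈ 1.3 mA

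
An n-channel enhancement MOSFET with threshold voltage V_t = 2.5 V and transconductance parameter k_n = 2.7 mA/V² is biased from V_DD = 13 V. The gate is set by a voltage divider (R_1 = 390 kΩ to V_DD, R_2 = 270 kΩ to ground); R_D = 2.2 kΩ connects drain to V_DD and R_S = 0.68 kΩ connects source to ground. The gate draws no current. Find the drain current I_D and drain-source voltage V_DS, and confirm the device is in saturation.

I_D ≈ 2.2 mA, V_DS ≈ 6.5 V

V_G = V_DD·R_2/(R_1+R_2) = 13×270/660 = 5.32 V.
Assume saturation: I_D = (k_n/2)(V_GS − V_t)² with V_GS = V_G − I_D·R_S = 5.32 − 0.68·I_D.
Substituting gives 0.624·I_D² − 6.17·I_D + 10.7 = 0, with roots I_D = 2.25 or 7.64 mA.
The root I_D = 7.64 mA gives V_GS = 0.121 V ≤ V_t, so take I_D = 2.25 mA.
Then V_GS = 3.79 V and V_DS = V_DD − I_D(R_D+R_S) = 13 − 2.25×2.88 = 6.53 V.
Saturation requires V_DS ≥ V_GS − V_t = 1.29 V; 6.53 ≥ 1.29 ✓.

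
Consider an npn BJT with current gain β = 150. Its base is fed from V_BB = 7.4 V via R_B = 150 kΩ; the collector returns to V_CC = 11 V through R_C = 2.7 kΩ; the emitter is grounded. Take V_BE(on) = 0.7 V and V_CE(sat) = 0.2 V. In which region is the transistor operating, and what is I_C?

saturation; I_C ≈ 4 mA

Assume active: I_B = (7.4 − 0.7)/150 = 0.0447 mA, giving I_C = β·I_B = 6.7 mA.
But then V_CE = 11 − 6.7×2.7 = -7.09 V < V_CE(sat) = 0.2 V — impossible in the active region.
So the transistor is saturated. With V_CE = 0.2 V, I_C = (V_CC − 0.2)/R_C = 10.8/2.7 = 4 mA.
Check: β·I_B = 6.7 mA > I_C = 4 mA, confirming saturation.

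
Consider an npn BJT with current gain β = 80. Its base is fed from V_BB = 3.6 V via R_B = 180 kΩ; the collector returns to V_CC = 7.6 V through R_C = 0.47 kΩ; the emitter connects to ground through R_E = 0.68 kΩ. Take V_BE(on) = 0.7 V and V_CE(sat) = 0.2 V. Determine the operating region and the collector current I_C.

Assume active. Base-emitter loop: I_B = (V_BB − V_BE)/(R_B + (β+1)R_E) = (3.6 − 0.7)/(180 + 81×0.68) = 0.0123 mA.
I_C = β·I_B = 80×0.0123 = 0.987 mA.
V_CE = V_CC − I_C·R_C − I_E·R_E = 7.6 − 0.987×0.47 − 0.999×0.68 = 6.46 V > V_CE(sat), so the active-region assumption holds.

active; I_C ≈ 0.99 mA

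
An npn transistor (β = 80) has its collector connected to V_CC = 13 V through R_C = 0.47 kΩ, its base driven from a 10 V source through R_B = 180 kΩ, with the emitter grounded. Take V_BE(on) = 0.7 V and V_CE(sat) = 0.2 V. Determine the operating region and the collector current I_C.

active; I_C ≈ 4.1 mA

Assume active. Base-emitter loop: I_B = (V_BB − V_BE)/R_B = (10 − 0.7)/180 = 0.0517 mA.
I_C = β·I_B = 80×0.0517 = 4.13 mA.
V_CE = V_CC − I_C·R_C = 13 − 4.13×0.47 = 11.1 V > V_CE(sat), so the active-region assumption holds.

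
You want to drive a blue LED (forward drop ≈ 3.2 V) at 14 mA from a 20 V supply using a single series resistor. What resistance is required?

R ≈ 1.2 kΩ

The resistor drops V_S − V_D = 20 − 3.2 = 16.8 V at 14 mA.
R = 16.8 V / 14 mA = 1.2 kΩ.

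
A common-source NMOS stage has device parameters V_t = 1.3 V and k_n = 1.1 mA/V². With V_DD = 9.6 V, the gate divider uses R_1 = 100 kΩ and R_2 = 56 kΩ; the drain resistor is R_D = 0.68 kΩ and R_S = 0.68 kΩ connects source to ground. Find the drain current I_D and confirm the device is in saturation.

I_D ≈ 1.1 mA

V_G = V_DD·R_2/(R_1+R_2) = 9.6×56/156 = 3.45 V.
Assume saturation: I_D = (k_n/2)(V_GS − V_t)² with V_GS = V_G − I_D·R_S = 3.45 − 0.68·I_D.
Substituting gives 0.254·I_D² − 2.61·I_D + 2.53 = 0, with roots I_D = 1.09 or 9.16 mA.
The root I_D = 9.16 mA gives V_GS = -2.78 V ≤ V_t, so take I_D = 1.09 mA.
Then V_GS = 2.71 V and V_DS = V_DD − I_D(R_D+R_S) = 9.6 − 1.09×1.36 = 8.12 V.
Saturation requires V_DS ≥ V_GS − V_t = 1.41 V; 8.12 ≥ 1.41 ✓.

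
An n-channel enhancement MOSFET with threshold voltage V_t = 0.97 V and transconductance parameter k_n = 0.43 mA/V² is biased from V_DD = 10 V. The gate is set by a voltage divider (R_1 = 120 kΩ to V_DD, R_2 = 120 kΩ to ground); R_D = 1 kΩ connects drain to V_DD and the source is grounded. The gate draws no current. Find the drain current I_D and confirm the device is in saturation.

I_D ≈ 3.5 mA

V_G = V_DD·R_2/(R_1+R_2) = 10×120/240 = 5 V. With the source grounded, V_GS = V_G = 5 V.
Assume saturation: I_D = (k_n/2)(V_GS − V_t)² = (0.43/2)×(5 − 0.97)² = 0.215×4.03² = 3.49 mA.
V_DS = V_DD − I_D·R_D = 10 − 3.49×1 = 6.51 V.
Saturation requires V_DS ≥ V_GS − V_t = 4.03 V; 6.51 ≥ 4.03 ✓.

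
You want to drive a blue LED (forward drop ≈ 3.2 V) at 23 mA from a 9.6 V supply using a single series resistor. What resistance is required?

The resistor drops V_S − V_D = 9.6 − 3.2 = 6.4 V at 23 mA.
R = 6.4 V / 23 mA = 0.278 kΩ.

R ≈ 0.28 kΩ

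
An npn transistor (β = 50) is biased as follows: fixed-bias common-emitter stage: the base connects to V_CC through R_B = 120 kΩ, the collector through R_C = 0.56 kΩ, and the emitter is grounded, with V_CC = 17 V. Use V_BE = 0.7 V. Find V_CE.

Base loop: V_CC = I_B·R_B + V_BE, so I_B = (17 − 0.7)/120 kΩ = 0.136 mA.
In the active region I_C = β·I_B = 50 × 0.136 = 6.79 mA.
Collector loop: V_CE = V_CC − I_C·R_C = 17 − 6.79×0.56 = 13.2 V.
Since V_CE = 13.2 V > V_CE(sat) ≈ 0.2 V, the transistor is in the active region as assumed.

V_CE ≈ 13 V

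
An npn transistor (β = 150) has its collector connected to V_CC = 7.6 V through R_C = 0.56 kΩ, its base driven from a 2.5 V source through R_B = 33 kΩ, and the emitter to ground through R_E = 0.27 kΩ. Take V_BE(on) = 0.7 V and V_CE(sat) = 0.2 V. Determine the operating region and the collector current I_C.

active; I_C ≈ 3.7 mA

Assume active. Base-emitter loop: I_B = (V_BB − V_BE)/(R_B + (β+1)R_E) = (2.5 − 0.7)/(33 + 151×0.27) = 0.0244 mA.
I_C = β·I_B = 150×0.0244 = 3.66 mA.
V_CE = V_CC − I_C·R_C − I_E·R_E = 7.6 − 3.66×0.56 − 3.68×0.27 = 4.56 V > V_CE(sat), so the active-region assumption holds.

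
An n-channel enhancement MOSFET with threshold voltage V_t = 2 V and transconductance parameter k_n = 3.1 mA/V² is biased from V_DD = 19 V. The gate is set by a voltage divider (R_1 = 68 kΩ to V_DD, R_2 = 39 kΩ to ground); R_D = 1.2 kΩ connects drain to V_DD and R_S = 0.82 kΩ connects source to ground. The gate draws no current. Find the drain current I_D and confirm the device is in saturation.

V_G = V_DD·R_2/(R_1+R_2) = 19×39/107 = 6.93 V.
Assume saturation: I_D = (k_n/2)(V_GS − V_t)² with V_GS = V_G − I_D·R_S = 6.93 − 0.82·I_D.
Substituting gives 1.04·I_D² − 13.5·I_D + 37.6 = 0, with roots I_D = 4.04 or 8.93 mA.
The root I_D = 8.93 mA gives V_GS = -0.401 V ≤ V_t, so take I_D = 4.04 mA.
Then V_GS = 3.61 V and V_DS = V_DD − I_D(R_D+R_S) = 19 − 4.04×2.02 = 10.8 V.
Saturation requires V_DS ≥ V_GS − V_t = 1.61 V; 10.8 ≥ 1.61 ✓.

I_D ≈ 4 mA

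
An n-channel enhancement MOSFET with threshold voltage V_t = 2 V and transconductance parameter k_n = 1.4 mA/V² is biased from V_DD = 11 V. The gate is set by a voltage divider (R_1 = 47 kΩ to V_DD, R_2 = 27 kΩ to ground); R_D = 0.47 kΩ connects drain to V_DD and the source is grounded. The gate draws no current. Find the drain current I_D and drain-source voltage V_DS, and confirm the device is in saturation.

I_D ≈ 2.8 mA, V_DS ≈ 9.7 V

V_G = V_DD·R_2/(R_1+R_2) = 11×27/74 = 4.01 V. With the source grounded, V_GS = V_G = 4.01 V.
Assume saturation: I_D = (k_n/2)(V_GS − V_t)² = (1.4/2)×(4.01 − 2)² = 0.7×2.01² = 2.84 mA.
V_DS = V_DD − I_D·R_D = 11 − 2.84×0.47 = 9.67 V.
Saturation requires V_DS ≥ V_GS − V_t = 2.01 V; 9.67 ≥ 2.01 ✓.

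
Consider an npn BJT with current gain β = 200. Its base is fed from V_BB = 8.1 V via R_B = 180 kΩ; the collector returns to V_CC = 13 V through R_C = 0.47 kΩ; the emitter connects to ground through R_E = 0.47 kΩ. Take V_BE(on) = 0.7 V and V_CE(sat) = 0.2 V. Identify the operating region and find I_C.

Assume active. Base-emitter loop: I_B = (V_BB − V_BE)/(R_B + (β+1)R_E) = (8.1 − 0.7)/(180 + 201×0.47) = 0.027 mA.
I_C = β·I_B = 200×0.027 = 5.39 mA.
V_CE = V_CC − I_C·R_C − I_E·R_E = 13 − 5.39×0.47 − 5.42×0.47 = 7.92 V > V_CE(sat), so the active-region assumption holds.

active; I_C ≈ 5.4 mA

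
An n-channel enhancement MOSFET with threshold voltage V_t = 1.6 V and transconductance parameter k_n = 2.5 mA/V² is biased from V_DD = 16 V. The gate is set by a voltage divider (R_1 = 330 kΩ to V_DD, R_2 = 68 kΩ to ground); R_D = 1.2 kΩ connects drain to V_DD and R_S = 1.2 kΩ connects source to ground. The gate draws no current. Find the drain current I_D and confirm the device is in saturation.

V_G = V_DD·R_2/(R_1+R_2) = 16×68/398 = 2.73 V.
Assume saturation: I_D = (k_n/2)(V_GS − V_t)² with V_GS = V_G − I_D·R_S = 2.73 − 1.2·I_D.
Substituting gives 1.8·I_D² − 4.4·I_D + 1.61 = 0, with roots I_D = 0.447 or 2 mA.
The root I_D = 2 mA gives V_GS = 0.336 V ≤ V_t, so take I_D = 0.447 mA.
Then V_GS = 2.2 V and V_DS = V_DD − I_D(R_D+R_S) = 16 − 0.447×2.4 = 14.9 V.
Saturation requires V_DS ≥ V_GS − V_t = 0.598 V; 14.9 ≥ 0.598 ✓.

I_D ≈ 0.45 mA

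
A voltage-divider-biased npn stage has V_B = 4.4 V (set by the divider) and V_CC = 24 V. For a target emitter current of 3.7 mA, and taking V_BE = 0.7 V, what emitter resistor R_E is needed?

V_E = V_B − V_BE = 4.4 − 0.7 = 3.7 V.
R_E = V_E / I_E = 3.7 / 3.7 = 1 kΩ.

R_E ≈ 1 kΩ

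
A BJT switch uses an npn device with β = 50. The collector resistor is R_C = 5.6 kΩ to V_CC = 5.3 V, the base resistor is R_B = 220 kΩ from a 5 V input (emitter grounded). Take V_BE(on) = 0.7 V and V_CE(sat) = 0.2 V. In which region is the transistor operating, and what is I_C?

Assume active: I_B = (5 − 0.7)/220 = 0.0195 mA, giving I_C = β·I_B = 0.977 mA.
But then V_CE = 5.3 − 0.977×5.6 = -0.173 V < V_CE(sat) = 0.2 V — impossible in the active region.
So the transistor is saturated. With V_CE = 0.2 V, I_C = (V_CC − 0.2)/R_C = 5.1/5.6 = 0.911 mA.
Check: β·I_B = 0.977 mA > I_C = 0.911 mA, confirming saturation.

saturation; I_C ≈ 0.91 mA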